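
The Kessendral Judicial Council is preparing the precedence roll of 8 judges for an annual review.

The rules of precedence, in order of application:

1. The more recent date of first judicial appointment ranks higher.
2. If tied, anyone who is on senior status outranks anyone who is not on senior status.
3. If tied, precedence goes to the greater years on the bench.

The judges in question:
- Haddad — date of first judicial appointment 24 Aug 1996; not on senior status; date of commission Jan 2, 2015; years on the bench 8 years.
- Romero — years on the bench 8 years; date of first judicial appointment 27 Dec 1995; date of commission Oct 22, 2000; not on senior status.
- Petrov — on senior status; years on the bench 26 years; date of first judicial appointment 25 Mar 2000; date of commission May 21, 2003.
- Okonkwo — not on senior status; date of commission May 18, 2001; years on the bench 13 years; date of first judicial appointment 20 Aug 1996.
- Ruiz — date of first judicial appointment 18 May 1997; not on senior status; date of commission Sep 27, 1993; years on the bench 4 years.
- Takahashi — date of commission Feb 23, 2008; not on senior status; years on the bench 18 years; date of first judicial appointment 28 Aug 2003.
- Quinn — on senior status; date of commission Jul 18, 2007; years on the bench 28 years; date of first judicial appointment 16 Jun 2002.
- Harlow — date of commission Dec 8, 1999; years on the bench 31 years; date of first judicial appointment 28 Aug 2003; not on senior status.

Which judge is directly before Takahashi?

By date of first judicial appointment (later first): Harlow and Takahashi (both 28 Aug 2003); then Quinn (16 Jun 2002); then Petrov (25 Mar 2000); then Ruiz (18 May 1997); then Haddad (24 Aug 1996); then Okonkwo (20 Aug 1996); then Romero (27 Dec 1995).
Harlow and Takahashi are each not on senior status, so the next rule applies.
Among Harlow and Takahashi, by years on the bench (higher first): Harlow (31 years) before Takahashi (18 years).
Order: Harlow, Takahashi, Quinn, Petrov, Ruiz, Haddad, Okonkwo, Romero.

Harlow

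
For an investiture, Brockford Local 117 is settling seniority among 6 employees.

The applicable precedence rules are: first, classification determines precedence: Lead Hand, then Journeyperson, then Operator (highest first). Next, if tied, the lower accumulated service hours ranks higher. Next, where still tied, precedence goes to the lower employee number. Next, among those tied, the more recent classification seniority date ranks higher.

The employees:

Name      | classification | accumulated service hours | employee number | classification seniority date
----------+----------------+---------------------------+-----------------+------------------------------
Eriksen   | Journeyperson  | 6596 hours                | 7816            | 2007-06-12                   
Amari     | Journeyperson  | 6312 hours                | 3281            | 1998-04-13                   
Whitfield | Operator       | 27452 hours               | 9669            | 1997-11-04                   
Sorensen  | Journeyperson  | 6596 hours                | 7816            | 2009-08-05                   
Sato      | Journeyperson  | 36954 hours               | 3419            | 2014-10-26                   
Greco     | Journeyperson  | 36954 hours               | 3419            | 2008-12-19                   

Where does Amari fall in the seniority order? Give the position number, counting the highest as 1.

1

By classification: Amari, Sorensen, Eriksen, Sato and Greco (Journeyperson); then Whitfield (Operator).
Among Amari, Sorensen, Eriksen, Sato and Greco, by accumulated service hours (lower first): Amari (6312 hours) before Sorensen and Eriksen (6596 hours) before Sato and Greco (36954 hours).
Sorensen and Eriksen both have employee number 7816, so the next rule applies.
Among Sorensen and Eriksen, by classification seniority date (later first): Sorensen (2009-08-05) before Eriksen (2007-06-12).
Sato and Greco both have employee number 3419, so the next rule applies.
Among Sato and Greco, by classification seniority date (later first): Sato (2014-10-26) before Greco (2008-12-19).
Order: Amari, Sorensen, Eriksen, Sato, Greco, Whitfield. So position 1.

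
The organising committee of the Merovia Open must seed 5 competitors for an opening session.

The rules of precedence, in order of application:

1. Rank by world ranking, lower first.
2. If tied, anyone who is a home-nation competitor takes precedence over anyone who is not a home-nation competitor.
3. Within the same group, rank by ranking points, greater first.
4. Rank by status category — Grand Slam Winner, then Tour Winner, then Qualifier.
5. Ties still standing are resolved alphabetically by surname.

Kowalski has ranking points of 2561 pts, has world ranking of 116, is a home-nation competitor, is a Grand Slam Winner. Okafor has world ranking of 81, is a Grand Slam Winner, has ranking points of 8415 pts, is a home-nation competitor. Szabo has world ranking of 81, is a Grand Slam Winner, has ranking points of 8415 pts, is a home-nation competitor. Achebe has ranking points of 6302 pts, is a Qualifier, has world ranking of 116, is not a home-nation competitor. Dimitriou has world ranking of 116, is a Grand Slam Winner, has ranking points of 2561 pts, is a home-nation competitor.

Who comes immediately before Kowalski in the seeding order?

Dimitriou

By world ranking (lower first): Okafor and Szabo (both 81); then Dimitriou, Kowalski and Achebe (each 116).
Okafor and Szabo are each a home-nation competitor, so the next rule applies.
Okafor and Szabo both have ranking points 8415 pts, so the next rule applies.
Okafor and Szabo are each Grand Slam Winner, so the next rule applies.
Among Okafor and Szabo, alphabetically by surname: Okafor before Szabo.
Among Dimitriou, Kowalski and Achebe, a home-nation competitor before not a home-nation competitor: Dimitriou and Kowalski (a home-nation competitor) before Achebe (not a home-nation competitor).
Dimitriou and Kowalski both have ranking points 2561 pts, so the next rule applies.
Dimitriou and Kowalski are each Grand Slam Winner, so the next rule applies.
Among Dimitriou and Kowalski, alphabetically by surname: Dimitriou before Kowalski.
Order: Okafor, Szabo, Dimitriou, Kowalski, Achebe.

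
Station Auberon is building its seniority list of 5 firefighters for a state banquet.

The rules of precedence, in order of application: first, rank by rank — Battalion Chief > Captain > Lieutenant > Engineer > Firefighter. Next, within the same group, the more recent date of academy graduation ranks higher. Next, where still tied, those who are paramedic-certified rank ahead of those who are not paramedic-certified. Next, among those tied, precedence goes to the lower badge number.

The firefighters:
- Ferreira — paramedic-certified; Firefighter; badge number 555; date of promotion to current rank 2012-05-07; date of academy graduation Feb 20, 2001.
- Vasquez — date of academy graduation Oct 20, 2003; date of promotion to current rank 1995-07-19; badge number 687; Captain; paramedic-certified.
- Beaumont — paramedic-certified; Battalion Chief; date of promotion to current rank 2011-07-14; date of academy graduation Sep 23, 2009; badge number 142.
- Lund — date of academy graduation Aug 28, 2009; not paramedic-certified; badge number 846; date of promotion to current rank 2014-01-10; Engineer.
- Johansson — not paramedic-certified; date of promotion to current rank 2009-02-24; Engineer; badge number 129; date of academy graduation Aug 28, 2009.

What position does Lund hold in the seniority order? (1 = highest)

By rank: Beaumont (Battalion Chief); then Vasquez (Captain); then Johansson and Lund (Engineer); then Ferreira (Firefighter).
Johansson and Lund both have date of academy graduation Aug 28, 2009, so the next rule applies.
Johansson and Lund are each not paramedic-certified, so the next rule applies.
Among Johansson and Lund, by badge number (lower first): Johansson (129) before Lund (846).
Order: Beaumont, Vasquez, Johansson, Lund, Ferreira. So position 4.

4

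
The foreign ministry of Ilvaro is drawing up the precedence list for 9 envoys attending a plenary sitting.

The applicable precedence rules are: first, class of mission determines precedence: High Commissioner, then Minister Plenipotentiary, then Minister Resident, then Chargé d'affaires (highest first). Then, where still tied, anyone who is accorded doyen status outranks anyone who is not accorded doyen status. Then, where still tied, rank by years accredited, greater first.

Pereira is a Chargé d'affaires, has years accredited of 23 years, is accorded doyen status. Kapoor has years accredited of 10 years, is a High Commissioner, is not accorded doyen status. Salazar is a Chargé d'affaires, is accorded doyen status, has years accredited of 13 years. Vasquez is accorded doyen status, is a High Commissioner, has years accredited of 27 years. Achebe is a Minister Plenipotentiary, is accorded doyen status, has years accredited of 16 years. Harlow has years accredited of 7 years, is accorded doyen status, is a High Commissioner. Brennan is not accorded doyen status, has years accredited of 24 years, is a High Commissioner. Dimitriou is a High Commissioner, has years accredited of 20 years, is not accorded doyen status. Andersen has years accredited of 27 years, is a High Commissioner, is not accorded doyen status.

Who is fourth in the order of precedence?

Brennan

By class of mission: Vasquez, Harlow, Andersen, Brennan, Dimitriou and Kapoor (High Commissioner); then Achebe (Minister Plenipotentiary); then Pereira and Salazar (Chargé d'affaires).
Among Vasquez, Harlow, Andersen, Brennan, Dimitriou and Kapoor, accorded doyen status before not accorded doyen status: Vasquez and Harlow (accorded doyen status) before Andersen, Brennan, Dimitriou and Kapoor (not accorded doyen status).
Among Vasquez and Harlow, by years accredited (higher first): Vasquez (27 years) before Harlow (7 years).
Among Andersen, Brennan, Dimitriou and Kapoor, by years accredited (higher first): Andersen (27 years) before Brennan (24 years) before Dimitriou (20 years) before Kapoor (10 years).
Pereira and Salazar are each accorded doyen status, so the next rule applies.
Among Pereira and Salazar, by years accredited (higher first): Pereira (23 years) before Salazar (13 years).
Order: Vasquez, Harlow, Andersen, Brennan, Dimitriou, Kapoor, Achebe, Pereira, Salazar.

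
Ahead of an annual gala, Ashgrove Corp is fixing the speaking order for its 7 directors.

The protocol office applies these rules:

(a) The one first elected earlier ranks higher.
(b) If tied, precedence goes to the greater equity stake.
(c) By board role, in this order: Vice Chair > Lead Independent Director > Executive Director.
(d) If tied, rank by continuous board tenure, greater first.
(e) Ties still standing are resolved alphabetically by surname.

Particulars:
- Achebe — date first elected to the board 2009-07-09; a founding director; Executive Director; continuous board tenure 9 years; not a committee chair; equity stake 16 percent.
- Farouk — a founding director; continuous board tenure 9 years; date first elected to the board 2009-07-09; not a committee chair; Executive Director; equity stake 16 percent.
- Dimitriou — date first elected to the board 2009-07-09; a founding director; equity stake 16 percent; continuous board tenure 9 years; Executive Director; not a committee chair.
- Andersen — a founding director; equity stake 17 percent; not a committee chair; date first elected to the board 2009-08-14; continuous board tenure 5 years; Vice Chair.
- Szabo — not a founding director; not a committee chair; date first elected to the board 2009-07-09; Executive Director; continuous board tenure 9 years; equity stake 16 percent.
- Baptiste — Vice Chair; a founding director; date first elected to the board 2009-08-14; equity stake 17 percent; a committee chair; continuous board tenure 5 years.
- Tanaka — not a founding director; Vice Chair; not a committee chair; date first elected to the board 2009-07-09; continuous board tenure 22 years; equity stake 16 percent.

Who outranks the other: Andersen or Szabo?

By date first elected to the board (earlier first): Tanaka, Achebe, Dimitriou, Farouk and Szabo (each 2009-07-09); then Andersen and Baptiste (both 2009-08-14).
Tanaka, Achebe, Dimitriou, Farouk and Szabo all have equity stake 16 percent, so the next rule applies.
Among Tanaka, Achebe, Dimitriou, Farouk and Szabo, by board role: Tanaka (Vice Chair) before Achebe, Dimitriou, Farouk and Szabo (Executive Director).
Achebe, Dimitriou, Farouk and Szabo all have continuous board tenure 9 years, so the next rule applies.
Among Achebe, Dimitriou, Farouk and Szabo, alphabetically by surname: Achebe before Dimitriou before Farouk before Szabo.
Andersen and Baptiste both have equity stake 17 percent, so the next rule applies.
Andersen and Baptiste are each Vice Chair, so the next rule applies.
Andersen and Baptiste both have continuous board tenure 5 years, so the next rule applies.
Among Andersen and Baptiste, alphabetically by surname: Andersen before Baptiste.
So Szabo takes precedence.

Szabo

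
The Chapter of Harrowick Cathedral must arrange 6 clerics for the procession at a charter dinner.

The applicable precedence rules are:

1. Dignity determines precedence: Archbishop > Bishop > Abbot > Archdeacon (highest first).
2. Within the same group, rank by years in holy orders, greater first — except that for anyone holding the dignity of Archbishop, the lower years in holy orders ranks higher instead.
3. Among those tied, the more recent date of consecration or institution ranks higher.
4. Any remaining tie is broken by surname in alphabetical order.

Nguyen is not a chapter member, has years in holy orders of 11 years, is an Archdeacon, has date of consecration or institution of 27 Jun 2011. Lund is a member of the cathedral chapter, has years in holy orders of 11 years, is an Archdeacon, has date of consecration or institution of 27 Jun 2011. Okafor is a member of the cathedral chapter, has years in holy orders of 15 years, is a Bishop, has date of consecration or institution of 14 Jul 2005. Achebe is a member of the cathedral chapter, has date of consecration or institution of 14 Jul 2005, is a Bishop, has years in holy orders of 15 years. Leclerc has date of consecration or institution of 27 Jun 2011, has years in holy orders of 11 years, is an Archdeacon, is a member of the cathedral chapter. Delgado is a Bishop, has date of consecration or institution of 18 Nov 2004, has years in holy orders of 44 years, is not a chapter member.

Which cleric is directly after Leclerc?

By dignity: Delgado, Achebe and Okafor (Bishop); then Leclerc, Lund and Nguyen (Archdeacon).
Among Delgado, Achebe and Okafor, by years in holy orders (higher first): Delgado (44 years) before Achebe and Okafor (15 years).
Achebe and Okafor both have date of consecration or institution 14 Jul 2005, so the next rule applies.
Among Achebe and Okafor, alphabetically by surname: Achebe before Okafor.
Leclerc, Lund and Nguyen all have years in holy orders 11 years, so the next rule applies.
Leclerc, Lund and Nguyen all have date of consecration or institution 27 Jun 2011, so the next rule applies.
Among Leclerc, Lund and Nguyen, alphabetically by surname: Leclerc before Lund before Nguyen.
Order: Delgado, Achebe, Okafor, Leclerc, Lund, Nguyen.

Lund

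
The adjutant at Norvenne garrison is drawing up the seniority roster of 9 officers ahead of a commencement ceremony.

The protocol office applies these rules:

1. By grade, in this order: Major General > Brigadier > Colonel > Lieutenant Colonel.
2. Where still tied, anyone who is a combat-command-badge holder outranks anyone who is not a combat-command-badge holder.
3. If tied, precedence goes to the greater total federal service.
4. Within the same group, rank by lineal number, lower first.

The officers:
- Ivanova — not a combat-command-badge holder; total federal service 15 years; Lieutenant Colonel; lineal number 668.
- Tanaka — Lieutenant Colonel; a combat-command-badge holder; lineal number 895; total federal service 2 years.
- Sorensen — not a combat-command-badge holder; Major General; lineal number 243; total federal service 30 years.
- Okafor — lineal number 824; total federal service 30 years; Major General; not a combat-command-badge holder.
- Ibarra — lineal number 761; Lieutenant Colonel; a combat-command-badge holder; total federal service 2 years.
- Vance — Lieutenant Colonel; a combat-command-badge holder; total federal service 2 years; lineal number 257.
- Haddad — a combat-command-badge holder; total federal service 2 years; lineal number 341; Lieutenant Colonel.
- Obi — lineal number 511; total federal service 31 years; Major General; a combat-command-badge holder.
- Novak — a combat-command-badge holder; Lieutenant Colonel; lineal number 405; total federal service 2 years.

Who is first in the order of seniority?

By grade: Obi, Sorensen and Okafor (Major General); then Vance, Haddad, Novak, Ibarra, Tanaka and Ivanova (Lieutenant Colonel).
Among Obi, Sorensen and Okafor, a combat-command-badge holder before not a combat-command-badge holder: Obi (a combat-command-badge holder) before Sorensen and Okafor (not a combat-command-badge holder).
Sorensen and Okafor both have total federal service 30 years, so the next rule applies.
Among Sorensen and Okafor, by lineal number (lower first): Sorensen (243) before Okafor (824).
Among Vance, Haddad, Novak, Ibarra, Tanaka and Ivanova, a combat-command-badge holder before not a combat-command-badge holder: Vance, Haddad, Novak, Ibarra and Tanaka (a combat-command-badge holder) before Ivanova (not a combat-command-badge holder).
Vance, Haddad, Novak, Ibarra and Tanaka all have total federal service 2 years, so the next rule applies.
Among Vance, Haddad, Novak, Ibarra and Tanaka, by lineal number (lower first): Vance (257) before Haddad (341) before Novak (405) before Ibarra (761) before Tanaka (895).
Order: Obi, Sorensen, Okafor, Vance, Haddad, Novak, Ibarra, Tanaka, Ivanova.

Obi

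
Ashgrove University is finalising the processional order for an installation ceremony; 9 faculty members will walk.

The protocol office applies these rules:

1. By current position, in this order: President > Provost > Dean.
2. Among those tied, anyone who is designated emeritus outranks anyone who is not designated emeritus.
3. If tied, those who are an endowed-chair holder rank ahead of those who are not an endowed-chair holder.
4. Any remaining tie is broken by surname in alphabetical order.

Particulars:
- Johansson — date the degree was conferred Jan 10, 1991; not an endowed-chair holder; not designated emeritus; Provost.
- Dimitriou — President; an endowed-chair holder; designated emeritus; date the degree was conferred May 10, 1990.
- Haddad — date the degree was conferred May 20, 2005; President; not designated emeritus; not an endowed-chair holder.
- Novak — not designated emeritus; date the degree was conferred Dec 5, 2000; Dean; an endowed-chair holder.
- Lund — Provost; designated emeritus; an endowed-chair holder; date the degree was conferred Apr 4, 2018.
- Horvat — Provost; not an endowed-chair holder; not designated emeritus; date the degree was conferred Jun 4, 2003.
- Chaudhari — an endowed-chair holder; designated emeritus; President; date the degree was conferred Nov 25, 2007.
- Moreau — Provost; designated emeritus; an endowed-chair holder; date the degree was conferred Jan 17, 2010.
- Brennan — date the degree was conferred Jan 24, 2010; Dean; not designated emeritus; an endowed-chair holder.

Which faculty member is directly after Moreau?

Horvat

By current position: Chaudhari, Dimitriou and Haddad (President); then Lund, Moreau, Horvat and Johansson (Provost); then Brennan and Novak (Dean).
Among Chaudhari, Dimitriou and Haddad, designated emeritus before not designated emeritus: Chaudhari and Dimitriou (designated emeritus) before Haddad (not designated emeritus).
Chaudhari and Dimitriou are each an endowed-chair holder, so the next rule applies.
Among Chaudhari and Dimitriou, alphabetically by surname: Chaudhari before Dimitriou.
Among Lund, Moreau, Horvat and Johansson, designated emeritus before not designated emeritus: Lund and Moreau (designated emeritus) before Horvat and Johansson (not designated emeritus).
Lund and Moreau are each an endowed-chair holder, so the next rule applies.
Among Lund and Moreau, alphabetically by surname: Lund before Moreau.
Horvat and Johansson are each not an endowed-chair holder, so the next rule applies.
Among Horvat and Johansson, alphabetically by surname: Horvat before Johansson.
Brennan and Novak are each not designated emeritus, so the next rule applies.
Brennan and Novak are each an endowed-chair holder, so the next rule applies.
Among Brennan and Novak, alphabetically by surname: Brennan before Novak.
Order: Chaudhari, Dimitriou, Haddad, Lund, Moreau, Horvat, Johansson, Brennan, Novak.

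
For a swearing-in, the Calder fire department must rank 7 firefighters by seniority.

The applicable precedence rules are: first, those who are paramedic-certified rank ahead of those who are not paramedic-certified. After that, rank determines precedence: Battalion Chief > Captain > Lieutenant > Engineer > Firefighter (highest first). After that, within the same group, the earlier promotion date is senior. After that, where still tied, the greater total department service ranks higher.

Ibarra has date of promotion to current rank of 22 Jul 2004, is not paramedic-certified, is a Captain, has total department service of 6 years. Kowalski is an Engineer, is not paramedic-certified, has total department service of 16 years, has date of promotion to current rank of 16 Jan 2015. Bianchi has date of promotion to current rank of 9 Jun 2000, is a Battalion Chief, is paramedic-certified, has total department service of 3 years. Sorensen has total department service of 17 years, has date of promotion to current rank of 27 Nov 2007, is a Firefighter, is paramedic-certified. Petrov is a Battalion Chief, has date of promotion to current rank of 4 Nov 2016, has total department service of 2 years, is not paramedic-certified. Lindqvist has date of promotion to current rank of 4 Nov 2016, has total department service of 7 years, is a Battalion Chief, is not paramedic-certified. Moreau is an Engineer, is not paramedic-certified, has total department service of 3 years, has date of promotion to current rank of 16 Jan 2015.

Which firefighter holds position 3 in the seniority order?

By the first rule: Bianchi and Sorensen (both paramedic-certified); then Lindqvist, Petrov, Ibarra, Kowalski and Moreau (each not paramedic-certified).
Among Bianchi and Sorensen, by rank: Bianchi (Battalion Chief) before Sorensen (Firefighter).
Among Lindqvist, Petrov, Ibarra, Kowalski and Moreau, by rank: Lindqvist and Petrov (Battalion Chief) before Ibarra (Captain) before Kowalski and Moreau (Engineer).
Lindqvist and Petrov both have date of promotion to current rank 4 Nov 2016, so the next rule applies.
Among Lindqvist and Petrov, by total department service (higher first): Lindqvist (7 years) before Petrov (2 years).
Kowalski and Moreau both have date of promotion to current rank 16 Jan 2015, so the next rule applies.
Among Kowalski and Moreau, by total department service (higher first): Kowalski (16 years) before Moreau (3 years).
Order: Bianchi, Sorensen, Lindqvist, Petrov, Ibarra, Kowalski, Moreau.

Lindqvist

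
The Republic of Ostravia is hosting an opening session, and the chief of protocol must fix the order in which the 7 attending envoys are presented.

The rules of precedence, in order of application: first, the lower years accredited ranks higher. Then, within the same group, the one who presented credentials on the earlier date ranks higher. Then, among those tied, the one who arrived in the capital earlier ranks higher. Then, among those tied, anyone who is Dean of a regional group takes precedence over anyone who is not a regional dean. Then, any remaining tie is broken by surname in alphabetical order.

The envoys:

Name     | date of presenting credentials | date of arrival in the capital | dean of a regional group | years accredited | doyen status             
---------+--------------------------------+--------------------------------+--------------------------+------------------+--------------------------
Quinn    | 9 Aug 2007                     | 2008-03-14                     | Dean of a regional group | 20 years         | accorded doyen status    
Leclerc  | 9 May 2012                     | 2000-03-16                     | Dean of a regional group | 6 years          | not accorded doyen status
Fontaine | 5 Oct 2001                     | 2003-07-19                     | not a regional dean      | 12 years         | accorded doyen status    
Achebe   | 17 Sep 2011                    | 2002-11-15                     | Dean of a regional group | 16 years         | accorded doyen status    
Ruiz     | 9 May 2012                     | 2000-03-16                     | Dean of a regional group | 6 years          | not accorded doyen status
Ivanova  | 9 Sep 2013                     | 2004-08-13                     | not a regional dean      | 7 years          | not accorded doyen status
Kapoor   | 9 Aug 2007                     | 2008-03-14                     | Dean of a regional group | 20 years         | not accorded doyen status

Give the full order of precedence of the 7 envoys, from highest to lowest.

Leclerc, Ruiz, Ivanova, Fontaine, Achebe, Kapoor, Quinn

By years accredited (lower first): Leclerc and Ruiz (both 6 years); then Ivanova (7 years); then Fontaine (12 years); then Achebe (16 years); then Kapoor and Quinn (both 20 years).
Leclerc and Ruiz both have date of presenting credentials 9 May 2012, so the next rule applies.
Leclerc and Ruiz both have date of arrival in the capital 2000-03-16, so the next rule applies.
Leclerc and Ruiz are each Dean of a regional group, so the next rule applies.
Among Leclerc and Ruiz, alphabetically by surname: Leclerc before Ruiz.
Kapoor and Quinn both have date of presenting credentials 9 Aug 2007, so the next rule applies.
Kapoor and Quinn both have date of arrival in the capital 2008-03-14, so the next rule applies.
Kapoor and Quinn are each Dean of a regional group, so the next rule applies.
Among Kapoor and Quinn, alphabetically by surname: Kapoor before Quinn.
Full order: Leclerc, Ruiz, Ivanova, Fontaine, Achebe, Kapoor, Quinn.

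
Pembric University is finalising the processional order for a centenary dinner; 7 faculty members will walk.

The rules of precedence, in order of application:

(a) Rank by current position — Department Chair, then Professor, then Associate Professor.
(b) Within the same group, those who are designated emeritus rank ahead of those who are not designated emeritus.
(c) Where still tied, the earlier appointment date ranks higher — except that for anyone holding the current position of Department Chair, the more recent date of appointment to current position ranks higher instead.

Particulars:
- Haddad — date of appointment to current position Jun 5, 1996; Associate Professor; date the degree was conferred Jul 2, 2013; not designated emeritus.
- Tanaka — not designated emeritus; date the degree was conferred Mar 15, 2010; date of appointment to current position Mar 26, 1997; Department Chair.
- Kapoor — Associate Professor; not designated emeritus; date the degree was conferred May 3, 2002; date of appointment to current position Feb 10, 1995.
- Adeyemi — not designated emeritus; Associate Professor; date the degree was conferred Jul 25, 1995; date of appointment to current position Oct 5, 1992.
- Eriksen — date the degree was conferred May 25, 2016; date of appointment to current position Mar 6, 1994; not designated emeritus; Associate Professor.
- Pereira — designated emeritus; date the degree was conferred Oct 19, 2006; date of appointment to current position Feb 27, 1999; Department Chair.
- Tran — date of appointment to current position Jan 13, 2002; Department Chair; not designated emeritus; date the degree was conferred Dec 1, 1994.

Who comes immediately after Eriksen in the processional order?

Kapoor

By current position: Pereira, Tran and Tanaka (Department Chair); then Adeyemi, Eriksen, Kapoor and Haddad (Associate Professor).
Among Pereira, Tran and Tanaka, designated emeritus before not designated emeritus: Pereira (designated emeritus) before Tran and Tanaka (not designated emeritus).
Among Tran and Tanaka, by date of appointment to current position (later first) (reversed rule for this group): Tran (Jan 13, 2002) before Tanaka (Mar 26, 1997).
Adeyemi, Eriksen, Kapoor and Haddad are each not designated emeritus, so the next rule applies.
Among Adeyemi, Eriksen, Kapoor and Haddad, by date of appointment to current position (earlier first): Adeyemi (Oct 5, 1992) before Eriksen (Mar 6, 1994) before Kapoor (Feb 10, 1995) before Haddad (Jun 5, 1996).
Order: Pereira, Tran, Tanaka, Adeyemi, Eriksen, Kapoor, Haddad.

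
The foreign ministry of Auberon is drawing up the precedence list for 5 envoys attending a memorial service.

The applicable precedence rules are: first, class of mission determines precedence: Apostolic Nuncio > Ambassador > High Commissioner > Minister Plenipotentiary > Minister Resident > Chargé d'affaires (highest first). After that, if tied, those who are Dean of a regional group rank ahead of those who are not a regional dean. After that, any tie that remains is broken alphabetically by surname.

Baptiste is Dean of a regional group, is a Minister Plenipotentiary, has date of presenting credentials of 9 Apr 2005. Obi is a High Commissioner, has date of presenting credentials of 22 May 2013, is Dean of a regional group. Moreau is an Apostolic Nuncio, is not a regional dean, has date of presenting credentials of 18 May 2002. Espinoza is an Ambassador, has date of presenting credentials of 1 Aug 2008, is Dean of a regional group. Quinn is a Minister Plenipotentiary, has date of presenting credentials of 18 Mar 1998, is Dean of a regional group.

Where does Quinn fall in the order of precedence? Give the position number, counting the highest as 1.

By class of mission: Moreau (Apostolic Nuncio); then Espinoza (Ambassador); then Obi (High Commissioner); then Baptiste and Quinn (Minister Plenipotentiary).
Baptiste and Quinn are each Dean of a regional group, so the next rule applies.
Among Baptiste and Quinn, alphabetically by surname: Baptiste before Quinn.
Order: Moreau, Espinoza, Obi, Baptiste, Quinn. So position 5.

5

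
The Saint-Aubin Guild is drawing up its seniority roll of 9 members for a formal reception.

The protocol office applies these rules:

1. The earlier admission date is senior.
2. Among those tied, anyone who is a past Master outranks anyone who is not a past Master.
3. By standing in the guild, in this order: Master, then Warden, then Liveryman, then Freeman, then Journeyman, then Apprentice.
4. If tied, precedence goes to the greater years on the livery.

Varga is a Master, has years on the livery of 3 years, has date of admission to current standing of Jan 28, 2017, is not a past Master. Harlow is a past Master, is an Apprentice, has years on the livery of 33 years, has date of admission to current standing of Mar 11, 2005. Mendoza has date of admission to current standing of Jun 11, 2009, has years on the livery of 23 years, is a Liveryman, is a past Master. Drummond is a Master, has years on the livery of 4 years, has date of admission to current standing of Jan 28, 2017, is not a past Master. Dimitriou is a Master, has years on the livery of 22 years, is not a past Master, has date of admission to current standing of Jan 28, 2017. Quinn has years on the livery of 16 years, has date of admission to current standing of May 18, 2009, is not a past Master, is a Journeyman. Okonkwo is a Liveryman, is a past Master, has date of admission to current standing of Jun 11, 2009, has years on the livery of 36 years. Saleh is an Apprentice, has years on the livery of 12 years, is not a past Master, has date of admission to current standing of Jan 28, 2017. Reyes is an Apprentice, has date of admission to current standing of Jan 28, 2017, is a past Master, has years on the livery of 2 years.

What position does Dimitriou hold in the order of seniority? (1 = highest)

By date of admission to current standing (earlier first): Harlow (Mar 11, 2005); then Quinn (May 18, 2009); then Okonkwo and Mendoza (both Jun 11, 2009); then Reyes, Dimitriou, Drummond, Varga and Saleh (each Jan 28, 2017).
Okonkwo and Mendoza are each a past Master, so the next rule applies.
Okonkwo and Mendoza are each Liveryman, so the next rule applies.
Among Okonkwo and Mendoza, by years on the livery (higher first): Okonkwo (36 years) before Mendoza (23 years).
Among Reyes, Dimitriou, Drummond, Varga and Saleh, a past Master before not a past Master: Reyes (a past Master) before Dimitriou, Drummond, Varga and Saleh (not a past Master).
Among Dimitriou, Drummond, Varga and Saleh, by standing in the guild: Dimitriou, Drummond and Varga (Master) before Saleh (Apprentice).
Among Dimitriou, Drummond and Varga, by years on the livery (higher first): Dimitriou (22 years) before Drummond (4 years) before Varga (3 years).
Order: Harlow, Quinn, Okonkwo, Mendoza, Reyes, Dimitriou, Drummond, Varga, Saleh. So position 6.

6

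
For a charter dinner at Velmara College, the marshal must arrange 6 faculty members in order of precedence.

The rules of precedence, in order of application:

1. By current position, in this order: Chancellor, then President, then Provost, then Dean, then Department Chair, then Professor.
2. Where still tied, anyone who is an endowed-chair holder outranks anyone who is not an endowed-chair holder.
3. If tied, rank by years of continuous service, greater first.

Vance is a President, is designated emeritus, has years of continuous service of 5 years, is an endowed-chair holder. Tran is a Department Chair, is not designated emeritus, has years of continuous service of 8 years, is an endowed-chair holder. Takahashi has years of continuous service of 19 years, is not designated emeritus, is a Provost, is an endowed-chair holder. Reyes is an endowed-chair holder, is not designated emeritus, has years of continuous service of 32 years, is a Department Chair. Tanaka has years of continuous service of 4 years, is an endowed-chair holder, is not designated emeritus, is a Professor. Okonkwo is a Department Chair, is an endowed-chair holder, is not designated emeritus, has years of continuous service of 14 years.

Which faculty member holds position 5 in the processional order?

Tran

By current position: Vance (President); then Takahashi (Provost); then Reyes, Okonkwo and Tran (Department Chair); then Tanaka (Professor).
Reyes, Okonkwo and Tran are each an endowed-chair holder, so the next rule applies.
Among Reyes, Okonkwo and Tran, by years of continuous service (higher first): Reyes (32 years) before Okonkwo (14 years) before Tran (8 years).
Order: Vance, Takahashi, Reyes, Okonkwo, Tran, Tanaka.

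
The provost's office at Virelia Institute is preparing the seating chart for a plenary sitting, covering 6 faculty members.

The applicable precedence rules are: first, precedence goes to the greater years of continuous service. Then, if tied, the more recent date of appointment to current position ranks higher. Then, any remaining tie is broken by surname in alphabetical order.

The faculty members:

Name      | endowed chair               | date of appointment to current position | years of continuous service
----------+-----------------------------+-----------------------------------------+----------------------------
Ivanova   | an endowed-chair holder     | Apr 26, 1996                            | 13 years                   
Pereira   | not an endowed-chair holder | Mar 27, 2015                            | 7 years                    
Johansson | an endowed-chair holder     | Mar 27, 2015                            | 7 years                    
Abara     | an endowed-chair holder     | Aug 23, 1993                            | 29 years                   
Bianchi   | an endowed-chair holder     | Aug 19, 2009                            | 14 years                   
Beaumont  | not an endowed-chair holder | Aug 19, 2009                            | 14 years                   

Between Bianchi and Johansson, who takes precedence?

Bianchi

By years of continuous service (higher first): Abara (29 years); then Beaumont and Bianchi (both 14 years); then Ivanova (13 years); then Johansson and Pereira (both 7 years).
Beaumont and Bianchi both have date of appointment to current position Aug 19, 2009, so the next rule applies.
Among Beaumont and Bianchi, alphabetically by surname: Beaumont before Bianchi.
Johansson and Pereira both have date of appointment to current position Mar 27, 2015, so the next rule applies.
Among Johansson and Pereira, alphabetically by surname: Johansson before Pereira.
So Bianchi takes precedence.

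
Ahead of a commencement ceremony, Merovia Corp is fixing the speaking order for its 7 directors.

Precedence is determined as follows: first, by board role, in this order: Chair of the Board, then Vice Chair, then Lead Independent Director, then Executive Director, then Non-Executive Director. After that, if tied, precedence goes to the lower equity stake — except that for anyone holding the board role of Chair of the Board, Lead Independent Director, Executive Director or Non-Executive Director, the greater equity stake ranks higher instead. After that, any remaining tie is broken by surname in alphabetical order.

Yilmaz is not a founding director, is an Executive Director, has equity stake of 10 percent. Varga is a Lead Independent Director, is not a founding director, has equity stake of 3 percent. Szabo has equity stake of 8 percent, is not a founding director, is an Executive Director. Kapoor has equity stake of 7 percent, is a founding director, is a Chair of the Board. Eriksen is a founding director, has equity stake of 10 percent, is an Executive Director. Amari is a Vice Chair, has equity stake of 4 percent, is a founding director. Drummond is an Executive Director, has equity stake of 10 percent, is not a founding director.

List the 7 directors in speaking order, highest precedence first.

By board role: Kapoor (Chair of the Board); then Amari (Vice Chair); then Varga (Lead Independent Director); then Drummond, Eriksen, Yilmaz and Szabo (Executive Director).
Among Drummond, Eriksen, Yilmaz and Szabo, by equity stake (higher first) (reversed rule for this group): Drummond, Eriksen and Yilmaz (10 percent) before Szabo (8 percent).
Among Drummond, Eriksen and Yilmaz, alphabetically by surname: Drummond before Eriksen before Yilmaz.
Full order: Kapoor, Amari, Varga, Drummond, Eriksen, Yilmaz, Szabo.

Kapoor, Amari, Varga, Drummond, Eriksen, Yilmaz, Szabo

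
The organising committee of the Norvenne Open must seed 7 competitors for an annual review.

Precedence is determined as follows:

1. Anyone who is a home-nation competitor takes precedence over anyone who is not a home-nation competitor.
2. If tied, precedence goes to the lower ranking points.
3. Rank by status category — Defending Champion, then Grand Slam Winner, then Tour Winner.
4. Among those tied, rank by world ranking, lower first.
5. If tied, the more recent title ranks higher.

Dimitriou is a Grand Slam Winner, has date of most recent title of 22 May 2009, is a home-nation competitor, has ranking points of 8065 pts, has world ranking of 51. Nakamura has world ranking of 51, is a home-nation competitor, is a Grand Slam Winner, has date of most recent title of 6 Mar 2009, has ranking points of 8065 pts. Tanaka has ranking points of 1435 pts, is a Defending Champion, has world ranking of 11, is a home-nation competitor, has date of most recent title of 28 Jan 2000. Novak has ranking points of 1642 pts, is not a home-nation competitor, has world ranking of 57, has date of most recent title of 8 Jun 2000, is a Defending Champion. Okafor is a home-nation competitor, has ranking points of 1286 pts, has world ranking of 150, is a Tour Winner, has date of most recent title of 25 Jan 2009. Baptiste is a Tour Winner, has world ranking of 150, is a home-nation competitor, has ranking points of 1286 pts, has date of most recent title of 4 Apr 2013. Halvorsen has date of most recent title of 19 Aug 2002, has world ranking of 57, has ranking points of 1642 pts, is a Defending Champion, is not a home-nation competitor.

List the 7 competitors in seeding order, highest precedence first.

By the first rule: Baptiste, Okafor, Tanaka, Dimitriou and Nakamura (each a home-nation competitor); then Halvorsen and Novak (both not a home-nation competitor).
Among Baptiste, Okafor, Tanaka, Dimitriou and Nakamura, by ranking points (lower first): Baptiste and Okafor (1286 pts) before Tanaka (1435 pts) before Dimitriou and Nakamura (8065 pts).
Baptiste and Okafor are each Tour Winner, so the next rule applies.
Baptiste and Okafor both have world ranking 150, so the next rule applies.
Among Baptiste and Okafor, by date of most recent title (later first): Baptiste (4 Apr 2013) before Okafor (25 Jan 2009).
Dimitriou and Nakamura are each Grand Slam Winner, so the next rule applies.
Dimitriou and Nakamura both have world ranking 51, so the next rule applies.
Among Dimitriou and Nakamura, by date of most recent title (later first): Dimitriou (22 May 2009) before Nakamura (6 Mar 2009).
Halvorsen and Novak both have ranking points 1642 pts, so the next rule applies.
Halvorsen and Novak are each Defending Champion, so the next rule applies.
Halvorsen and Novak both have world ranking 57, so the next rule applies.
Among Halvorsen and Novak, by date of most recent title (later first): Halvorsen (19 Aug 2002) before Novak (8 Jun 2000).
Full order: Baptiste, Okafor, Tanaka, Dimitriou, Nakamura, Halvorsen, Novak.

Baptiste, Okafor, Tanaka, Dimitriou, Nakamura, Halvorsen, Novak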